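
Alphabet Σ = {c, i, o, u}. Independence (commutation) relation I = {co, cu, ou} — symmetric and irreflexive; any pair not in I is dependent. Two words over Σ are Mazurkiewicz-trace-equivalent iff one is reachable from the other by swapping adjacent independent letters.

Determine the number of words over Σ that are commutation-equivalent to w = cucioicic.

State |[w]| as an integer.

drop 0:c onto floor
drop 1:u onto floor
drop 2:c onto {0:c}
drop 3:i onto {1:u, 2:c}
drop 4:o onto {3:i}
drop 5:i onto {4:o}
drop 6:c onto {5:i}
drop 7:i onto {6:c}
drop 8:c onto {7:i}
ground layer = {0:c, 1:u}
drop-orders for the pieces not yet dropped (sum over which currently-grounded one goes next):
  1 to go: {8} 1
  2 to go: {7,8} 1
  3 to go: {6,7,8} 1
  4 to go: {5,6,7,8} 1
  5 to go: {4,5,6,7,8} 1
  6 to go: {3,4,5,6,7,8} 1
  7 to go: {1,3,4,5,6,7,8} 1  {2,3,4,5,6,7,8} 1
  if 0:c drops first: 2 orders
  if 1:u drops first: 1 orders
heap linearizations: 3

3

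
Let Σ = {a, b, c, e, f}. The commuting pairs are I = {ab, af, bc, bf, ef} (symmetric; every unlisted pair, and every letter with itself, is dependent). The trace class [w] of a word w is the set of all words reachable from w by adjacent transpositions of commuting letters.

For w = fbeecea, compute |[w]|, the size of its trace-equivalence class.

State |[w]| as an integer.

4

#0=f has no predecessor
#1=b has no predecessor
#2=e depends on [1:b]
#3=e depends on [2:e]
#4=c depends on [0:f, 3:e]
#5=e depends on [4:c]
#6=a depends on [5:e]
sources: [0:f, 1:b]
N(rest) = Σ N(rest − s) over sources s of rest; N(one piece) = 1:
  size 1 → [6]=1
  size 2 → [5,6]=1
  size 3 → [4,5,6]=1
  size 4 → [0,4,5,6]=1  [3,4,5,6]=1
  size 5 → [0,3,4,5,6]=2  [2,3,4,5,6]=1
  first=0(f) contributes 1
  first=1(b) contributes 3
|[w]| = 4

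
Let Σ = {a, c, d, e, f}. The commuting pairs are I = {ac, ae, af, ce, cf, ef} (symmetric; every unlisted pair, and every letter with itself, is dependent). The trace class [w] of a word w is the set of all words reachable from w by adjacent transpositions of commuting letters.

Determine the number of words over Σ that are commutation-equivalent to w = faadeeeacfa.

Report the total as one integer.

1260

drop 0:f onto floor
drop 1:a onto floor
drop 2:a onto {1:a}
drop 3:d onto {0:f, 2:a}
drop 4:e onto {3:d}
drop 5:e onto {4:e}
drop 6:e onto {5:e}
drop 7:a onto {3:d}
drop 8:c onto {3:d}
drop 9:f onto {3:d}
drop 10:a onto {7:a}
ground layer = {0:f, 1:a}
drop-orders for the pieces not yet dropped (sum over which currently-grounded one goes next):
  1 to go: {6} 1  {8} 1  {9} 1  {10} 1
  2 to go: {5,6} 1  {6,8} 2  {6,9} 2  {6,10} 2  {7,10} 1  {8,9} 2  {8,10} 2  {9,10} 2
  3 to go: {4,5,6} 1  {5,6,8} 3  {5,6,9} 3  {5,6,10} 3  {6,7,10} 3  {6,8,9} 6  {6,8,10} 6  {6,9,10} 6  {7,8,10} 3  {7,9,10} 3  {8,9,10} 6
  4 to go: {4,5,6,8} 4  {4,5,6,9} 4  {4,5,6,10} 4  {5,6,7,10} 6  {5,6,8,9} 12  {5,6,8,10} 12  {5,6,9,10} 12  {6,7,8,10} 12  {6,7,9,10} 12  {6,8,9,10} 24  {7,8,9,10} 12
  5 to go: {4,5,6,7,10} 10  {4,5,6,8,9} 20  {4,5,6,8,10} 20  {4,5,6,9,10} 20  {5,6,7,8,10} 30  {5,6,7,9,10} 30  {5,6,8,9,10} 60  {6,7,8,9,10} 60
  6 to go: {4,5,6,7,8,10} 60  {4,5,6,7,9,10} 60  {4,5,6,8,9,10} 120  {5,6,7,8,9,10} 180
  7 to go: {4,5,6,7,8,9,10} 420
  8 to go: {3,4,5,6,7,8,9,10} 420
  9 to go: {0,3,4,5,6,7,8,9,10} 420  {2,3,4,5,6,7,8,9,10} 420
  if 0:f drops first: 420 orders
  if 1:a drops first: 840 orders
heap linearizations: 1260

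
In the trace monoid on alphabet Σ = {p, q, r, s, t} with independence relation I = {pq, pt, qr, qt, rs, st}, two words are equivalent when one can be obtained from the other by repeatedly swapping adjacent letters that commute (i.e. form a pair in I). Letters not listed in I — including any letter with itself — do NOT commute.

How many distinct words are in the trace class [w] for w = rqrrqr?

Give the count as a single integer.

piece 0:r — minimal
piece 1:q — minimal
piece 2:r rests on {0:r}
piece 3:r rests on {2:r}
piece 4:q rests on {1:q}
piece 5:r rests on {3:r}
minimal pieces: {0:r, 1:q}
ways to finish when only these pieces remain (= sum over removing one remaining piece with nothing left below it):
  1 left: {4}→1  {5}→1
  2 left: {1,4}→1  {3,5}→1  {4,5}→2
  3 left: {1,4,5}→3  {2,3,5}→1  {3,4,5}→3
  4 left: {0,2,3,5}→1  {1,3,4,5}→6  {2,3,4,5}→4
  placing 0:r first → 10 extensions
  placing 1:q first → 5 extensions
total linear extensions = 15

15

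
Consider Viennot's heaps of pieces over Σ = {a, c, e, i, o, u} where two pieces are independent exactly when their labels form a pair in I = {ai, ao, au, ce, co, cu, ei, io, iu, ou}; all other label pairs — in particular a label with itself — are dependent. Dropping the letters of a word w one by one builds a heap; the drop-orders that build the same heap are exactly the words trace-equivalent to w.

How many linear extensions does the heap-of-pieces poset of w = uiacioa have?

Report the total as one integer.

0(u) covers ∅
1(i) covers ∅
2(a) covers ∅
3(c) covers 1:i, 2:a
4(i) covers 3:c
5(o) covers ∅
6(a) covers 3:c
floor of heap: 0:u, 1:i, 2:a, 5:o
completions by unplaced set U, small U first (add the entries for U minus each lowest piece of U):
  |U|=1: {0}:1  {4}:1  {5}:1  {6}:1
  |U|=2: {0,4}:2  {0,5}:2  {0,6}:2  {4,5}:2  {4,6}:2  {5,6}:2
  |U|=3: {0,4,5}:6  {0,4,6}:6  {0,5,6}:6  {3,4,6}:2  {4,5,6}:6
  |U|=4: {0,3,4,6}:8  {0,4,5,6}:24  {1,3,4,6}:2  {2,3,4,6}:2  {3,4,5,6}:8
  |U|=5: {0,1,3,4,6}:10  {0,2,3,4,6}:10  {0,3,4,5,6}:40  {1,2,3,4,6}:4  {1,3,4,5,6}:10  {2,3,4,5,6}:10
  start at 0(u): 24
  start at 1(i): 60
  start at 2(a): 60
  start at 5(o): 24
sum over floor = 168

168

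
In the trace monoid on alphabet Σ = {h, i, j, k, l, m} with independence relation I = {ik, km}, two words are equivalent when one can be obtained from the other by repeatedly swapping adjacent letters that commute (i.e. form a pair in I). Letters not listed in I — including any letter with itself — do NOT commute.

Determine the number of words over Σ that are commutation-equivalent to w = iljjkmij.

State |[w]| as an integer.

piece 0:i — minimal
piece 1:l rests on {0:i}
piece 2:j rests on {1:l}
piece 3:j rests on {2:j}
piece 4:k rests on {3:j}
piece 5:m rests on {3:j}
piece 6:i rests on {5:m}
piece 7:j rests on {4:k, 6:i}
minimal pieces: {0:i}
ways to finish when only these pieces remain (= sum over removing one remaining piece with nothing left below it):
  1 left: {7}→1
  2 left: {4,7}→1  {6,7}→1
  3 left: {4,6,7}→2  {5,6,7}→1
  4 left: {4,5,6,7}→3
  5 left: {3,4,5,6,7}→3
  6 left: {2,3,4,5,6,7}→3
  placing 0:i first → 3 extensions

3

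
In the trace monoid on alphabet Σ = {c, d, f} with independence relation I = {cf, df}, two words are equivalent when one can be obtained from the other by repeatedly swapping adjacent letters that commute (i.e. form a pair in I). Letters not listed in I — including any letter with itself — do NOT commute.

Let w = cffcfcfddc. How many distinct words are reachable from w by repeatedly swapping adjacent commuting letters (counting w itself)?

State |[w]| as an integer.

210

0(c) covers ∅
1(f) covers ∅
2(f) covers 1:f
3(c) covers 0:c
4(f) covers 2:f
5(c) covers 3:c
6(f) covers 4:f
7(d) covers 5:c
8(d) covers 7:d
9(c) covers 8:d
floor of heap: 0:c, 1:f
completions by unplaced set U, small U first (add the entries for U minus each lowest piece of U):
  |U|=1: {6}:1  {9}:1
  |U|=2: {4,6}:1  {6,9}:2  {8,9}:1
  |U|=3: {2,4,6}:1  {4,6,9}:3  {6,8,9}:3  {7,8,9}:1
  |U|=4: {1,2,4,6}:1  {2,4,6,9}:4  {4,6,8,9}:6  {5,7,8,9}:1  {6,7,8,9}:4
  |U|=5: {1,2,4,6,9}:5  {2,4,6,8,9}:10  {3,5,7,8,9}:1  {4,6,7,8,9}:10  {5,6,7,8,9}:5
  |U|=6: {0,3,5,7,8,9}:1  {1,2,4,6,8,9}:15  {2,4,6,7,8,9}:20  {3,5,6,7,8,9}:6  {4,5,6,7,8,9}:15
  |U|=7: {0,3,5,6,7,8,9}:7  {1,2,4,6,7,8,9}:35  {2,4,5,6,7,8,9}:35  {3,4,5,6,7,8,9}:21
  |U|=8: {0,3,4,5,6,7,8,9}:28  {1,2,4,5,6,7,8,9}:70  {2,3,4,5,6,7,8,9}:56
  start at 0(c): 126
  start at 1(f): 84
sum over floor = 210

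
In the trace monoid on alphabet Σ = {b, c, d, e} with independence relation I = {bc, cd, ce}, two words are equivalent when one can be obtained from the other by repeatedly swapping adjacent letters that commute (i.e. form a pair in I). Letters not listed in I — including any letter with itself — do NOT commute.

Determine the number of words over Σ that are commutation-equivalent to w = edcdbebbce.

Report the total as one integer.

#0=e has no predecessor
#1=d depends on [0:e]
#2=c has no predecessor
#3=d depends on [1:d]
#4=b depends on [3:d]
#5=e depends on [4:b]
#6=b depends on [5:e]
#7=b depends on [6:b]
#8=c depends on [2:c]
#9=e depends on [7:b]
sources: [0:e, 2:c]
N(rest) = Σ N(rest − s) over sources s of rest; N(one piece) = 1:
  size 1 → [8]=1  [9]=1
  size 2 → [2,8]=1  [7,9]=1  [8,9]=2
  size 3 → [2,8,9]=3  [6,7,9]=1  [7,8,9]=3
  size 4 → [2,7,8,9]=6  [5,6,7,9]=1  [6,7,8,9]=4
  size 5 → [2,6,7,8,9]=10  [4,5,6,7,9]=1  [5,6,7,8,9]=5
  size 6 → [2,5,6,7,8,9]=15  [3,4,5,6,7,9]=1  [4,5,6,7,8,9]=6
  size 7 → [1,3,4,5,6,7,9]=1  [2,4,5,6,7,8,9]=21  [3,4,5,6,7,8,9]=7
  size 8 → [0,1,3,4,5,6,7,9]=1  [1,3,4,5,6,7,8,9]=8  [2,3,4,5,6,7,8,9]=28
  first=0(e) contributes 36
  first=2(c) contributes 9
|[w]| = 45

45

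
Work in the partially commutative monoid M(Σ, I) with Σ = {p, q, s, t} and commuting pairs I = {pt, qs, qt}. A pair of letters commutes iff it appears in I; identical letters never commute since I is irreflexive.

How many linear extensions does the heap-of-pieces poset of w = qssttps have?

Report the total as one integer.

drop 0:q onto floor
drop 1:s onto floor
drop 2:s onto {1:s}
drop 3:t onto {2:s}
drop 4:t onto {3:t}
drop 5:p onto {0:q, 2:s}
drop 6:s onto {4:t, 5:p}
ground layer = {0:q, 1:s}
drop-orders for the pieces not yet dropped (sum over which currently-grounded one goes next):
  1 to go: {6} 1
  2 to go: {4,6} 1  {5,6} 1
  3 to go: {0,5,6} 1  {3,4,6} 1  {4,5,6} 2
  4 to go: {0,4,5,6} 3  {3,4,5,6} 3
  5 to go: {0,3,4,5,6} 6  {2,3,4,5,6} 3
  if 0:q drops first: 3 orders
  if 1:s drops first: 9 orders
heap linearizations: 12

12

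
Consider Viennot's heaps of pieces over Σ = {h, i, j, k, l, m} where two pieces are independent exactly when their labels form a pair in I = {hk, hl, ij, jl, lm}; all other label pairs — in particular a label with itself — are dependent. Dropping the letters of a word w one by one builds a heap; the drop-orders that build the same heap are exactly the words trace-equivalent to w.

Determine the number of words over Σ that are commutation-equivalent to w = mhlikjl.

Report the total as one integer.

piece 0:m — minimal
piece 1:h rests on {0:m}
piece 2:l — minimal
piece 3:i rests on {1:h, 2:l}
piece 4:k rests on {3:i}
piece 5:j rests on {4:k}
piece 6:l rests on {4:k}
minimal pieces: {0:m, 2:l}
ways to finish when only these pieces remain (= sum over removing one remaining piece with nothing left below it):
  1 left: {5}→1  {6}→1
  2 left: {5,6}→2
  3 left: {4,5,6}→2
  4 left: {3,4,5,6}→2
  5 left: {1,3,4,5,6}→2  {2,3,4,5,6}→2
  placing 0:m first → 4 extensions
  placing 2:l first → 2 extensions
total linear extensions = 6

6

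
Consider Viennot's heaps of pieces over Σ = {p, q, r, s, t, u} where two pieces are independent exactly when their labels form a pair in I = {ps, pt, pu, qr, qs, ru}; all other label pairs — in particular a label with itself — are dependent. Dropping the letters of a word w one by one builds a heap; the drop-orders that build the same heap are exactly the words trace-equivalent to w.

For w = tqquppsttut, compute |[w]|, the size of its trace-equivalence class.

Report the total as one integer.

drop 0:t onto floor
drop 1:q onto {0:t}
drop 2:q onto {1:q}
drop 3:u onto {2:q}
drop 4:p onto {2:q}
drop 5:p onto {4:p}
drop 6:s onto {3:u}
drop 7:t onto {6:s}
drop 8:t onto {7:t}
drop 9:u onto {8:t}
drop 10:t onto {9:u}
ground layer = {0:t}
drop-orders for the pieces not yet dropped (sum over which currently-grounded one goes next):
  1 to go: {5} 1  {10} 1
  2 to go: {4,5} 1  {5,10} 2  {9,10} 1
  3 to go: {4,5,10} 3  {5,9,10} 3  {8,9,10} 1
  4 to go: {4,5,9,10} 6  {5,8,9,10} 4  {7,8,9,10} 1
  5 to go: {4,5,8,9,10} 10  {5,7,8,9,10} 5  {6,7,8,9,10} 1
  6 to go: {3,6,7,8,9,10} 1  {4,5,7,8,9,10} 15  {5,6,7,8,9,10} 6
  7 to go: {3,5,6,7,8,9,10} 7  {4,5,6,7,8,9,10} 21
  8 to go: {3,4,5,6,7,8,9,10} 28
  9 to go: {2,3,4,5,6,7,8,9,10} 28
  if 0:t drops first: 28 orders

28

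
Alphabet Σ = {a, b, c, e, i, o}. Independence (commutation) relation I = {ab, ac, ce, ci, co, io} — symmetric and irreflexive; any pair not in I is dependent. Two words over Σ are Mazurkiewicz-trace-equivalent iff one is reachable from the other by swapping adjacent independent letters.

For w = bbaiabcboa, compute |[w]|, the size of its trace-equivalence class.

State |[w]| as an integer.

piece 0:b — minimal
piece 1:b rests on {0:b}
piece 2:a — minimal
piece 3:i rests on {1:b, 2:a}
piece 4:a rests on {3:i}
piece 5:b rests on {3:i}
piece 6:c rests on {5:b}
piece 7:b rests on {6:c}
piece 8:o rests on {4:a, 7:b}
piece 9:a rests on {8:o}
minimal pieces: {0:b, 2:a}
ways to finish when only these pieces remain (= sum over removing one remaining piece with nothing left below it):
  1 left: {9}→1
  2 left: {8,9}→1
  3 left: {4,8,9}→1  {7,8,9}→1
  4 left: {4,7,8,9}→2  {6,7,8,9}→1
  5 left: {4,6,7,8,9}→3  {5,6,7,8,9}→1
  6 left: {4,5,6,7,8,9}→4
  7 left: {3,4,5,6,7,8,9}→4
  8 left: {1,3,4,5,6,7,8,9}→4  {2,3,4,5,6,7,8,9}→4
  placing 0:b first → 8 extensions
  placing 2:a first → 4 extensions
total linear extensions = 12

12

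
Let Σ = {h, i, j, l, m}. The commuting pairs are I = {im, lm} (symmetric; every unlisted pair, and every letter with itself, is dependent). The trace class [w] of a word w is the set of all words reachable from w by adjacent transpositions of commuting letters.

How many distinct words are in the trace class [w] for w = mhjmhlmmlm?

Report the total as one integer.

0(m) covers ∅
1(h) covers 0:m
2(j) covers 1:h
3(m) covers 2:j
4(h) covers 3:m
5(l) covers 4:h
6(m) covers 4:h
7(m) covers 6:m
8(l) covers 5:l
9(m) covers 7:m
floor of heap: 0:m
completions by unplaced set U, small U first (add the entries for U minus each lowest piece of U):
  |U|=1: {8}:1  {9}:1
  |U|=2: {5,8}:1  {7,9}:1  {8,9}:2
  |U|=3: {5,8,9}:3  {6,7,9}:1  {7,8,9}:3
  |U|=4: {5,7,8,9}:6  {6,7,8,9}:4
  |U|=5: {5,6,7,8,9}:10
  |U|=6: {4,5,6,7,8,9}:10
  |U|=7: {3,4,5,6,7,8,9}:10
  |U|=8: {2,3,4,5,6,7,8,9}:10
  start at 0(m): 10

10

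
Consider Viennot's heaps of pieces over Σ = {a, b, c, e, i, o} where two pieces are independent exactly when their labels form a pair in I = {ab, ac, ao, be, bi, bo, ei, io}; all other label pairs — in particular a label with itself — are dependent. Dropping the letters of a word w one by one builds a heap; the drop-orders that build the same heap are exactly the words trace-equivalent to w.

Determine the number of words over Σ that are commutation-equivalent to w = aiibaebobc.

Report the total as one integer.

piece 0:a — minimal
piece 1:i rests on {0:a}
piece 2:i rests on {1:i}
piece 3:b — minimal
piece 4:a rests on {2:i}
piece 5:e rests on {4:a}
piece 6:b rests on {3:b}
piece 7:o rests on {5:e}
piece 8:b rests on {6:b}
piece 9:c rests on {7:o, 8:b}
minimal pieces: {0:a, 3:b}
ways to finish when only these pieces remain (= sum over removing one remaining piece with nothing left below it):
  1 left: {9}→1
  2 left: {7,9}→1  {8,9}→1
  3 left: {5,7,9}→1  {6,8,9}→1  {7,8,9}→2
  4 left: {3,6,8,9}→1  {4,5,7,9}→1  {5,7,8,9}→3  {6,7,8,9}→3
  5 left: {2,4,5,7,9}→1  {3,6,7,8,9}→4  {4,5,7,8,9}→4  {5,6,7,8,9}→6
  6 left: {1,2,4,5,7,9}→1  {2,4,5,7,8,9}→5  {3,5,6,7,8,9}→10  {4,5,6,7,8,9}→10
  7 left: {0,1,2,4,5,7,9}→1  {1,2,4,5,7,8,9}→6  {2,4,5,6,7,8,9}→15  {3,4,5,6,7,8,9}→20
  8 left: {0,1,2,4,5,7,8,9}→7  {1,2,4,5,6,7,8,9}→21  {2,3,4,5,6,7,8,9}→35
  placing 0:a first → 56 extensions
  placing 3:b first → 28 extensions
total linear extensions = 84

84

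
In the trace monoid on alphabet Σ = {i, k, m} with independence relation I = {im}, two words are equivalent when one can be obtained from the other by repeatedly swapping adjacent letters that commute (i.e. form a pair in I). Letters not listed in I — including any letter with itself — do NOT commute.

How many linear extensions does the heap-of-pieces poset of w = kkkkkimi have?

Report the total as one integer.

0(k) covers ∅
1(k) covers 0:k
2(k) covers 1:k
3(k) covers 2:k
4(k) covers 3:k
5(i) covers 4:k
6(m) covers 4:k
7(i) covers 5:i
floor of heap: 0:k
completions by unplaced set U, small U first (add the entries for U minus each lowest piece of U):
  |U|=1: {6}:1  {7}:1
  |U|=2: {5,7}:1  {6,7}:2
  |U|=3: {5,6,7}:3
  |U|=4: {4,5,6,7}:3
  |U|=5: {3,4,5,6,7}:3
  |U|=6: {2,3,4,5,6,7}:3
  start at 0(k): 3

3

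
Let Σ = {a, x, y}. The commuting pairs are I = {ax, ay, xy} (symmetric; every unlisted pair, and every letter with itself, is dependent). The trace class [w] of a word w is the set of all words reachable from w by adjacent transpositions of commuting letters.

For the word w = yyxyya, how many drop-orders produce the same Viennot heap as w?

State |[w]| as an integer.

0(y) covers ∅
1(y) covers 0:y
2(x) covers ∅
3(y) covers 1:y
4(y) covers 3:y
5(a) covers ∅
floor of heap: 0:y, 2:x, 5:a
completions by unplaced set U, small U first (add the entries for U minus each lowest piece of U):
  |U|=1: {2}:1  {4}:1  {5}:1
  |U|=2: {2,4}:2  {2,5}:2  {3,4}:1  {4,5}:2
  |U|=3: {1,3,4}:1  {2,3,4}:3  {2,4,5}:6  {3,4,5}:3
  |U|=4: {0,1,3,4}:1  {1,2,3,4}:4  {1,3,4,5}:4  {2,3,4,5}:12
  start at 0(y): 20
  start at 2(x): 5
  start at 5(a): 5
sum over floor = 30

30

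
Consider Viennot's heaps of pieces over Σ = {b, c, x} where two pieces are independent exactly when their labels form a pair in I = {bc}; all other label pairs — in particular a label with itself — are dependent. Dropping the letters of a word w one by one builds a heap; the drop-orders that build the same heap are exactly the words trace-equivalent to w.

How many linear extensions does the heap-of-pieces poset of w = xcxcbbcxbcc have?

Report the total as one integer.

18

piece 0:x — minimal
piece 1:c rests on {0:x}
piece 2:x rests on {1:c}
piece 3:c rests on {2:x}
piece 4:b rests on {2:x}
piece 5:b rests on {4:b}
piece 6:c rests on {3:c}
piece 7:x rests on {5:b, 6:c}
piece 8:b rests on {7:x}
piece 9:c rests on {7:x}
piece 10:c rests on {9:c}
minimal pieces: {0:x}
ways to finish when only these pieces remain (= sum over removing one remaining piece with nothing left below it):
  1 left: {8}→1  {10}→1
  2 left: {8,10}→2  {9,10}→1
  3 left: {8,9,10}→3
  4 left: {7,8,9,10}→3
  5 left: {5,7,8,9,10}→3  {6,7,8,9,10}→3
  6 left: {3,6,7,8,9,10}→3  {4,5,7,8,9,10}→3  {5,6,7,8,9,10}→6
  7 left: {3,5,6,7,8,9,10}→9  {4,5,6,7,8,9,10}→9
  8 left: {3,4,5,6,7,8,9,10}→18
  9 left: {2,3,4,5,6,7,8,9,10}→18
  placing 0:x first → 18 extensions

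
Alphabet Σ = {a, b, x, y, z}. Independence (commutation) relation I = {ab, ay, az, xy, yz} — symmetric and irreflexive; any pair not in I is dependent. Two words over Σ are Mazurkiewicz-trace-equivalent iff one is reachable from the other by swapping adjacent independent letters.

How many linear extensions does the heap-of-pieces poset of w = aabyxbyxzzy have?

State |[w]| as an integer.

90

#0=a has no predecessor
#1=a depends on [0:a]
#2=b has no predecessor
#3=y depends on [2:b]
#4=x depends on [1:a, 2:b]
#5=b depends on [3:y, 4:x]
#6=y depends on [5:b]
#7=x depends on [5:b]
#8=z depends on [7:x]
#9=z depends on [8:z]
#10=y depends on [6:y]
sources: [0:a, 2:b]
N(rest) = Σ N(rest − s) over sources s of rest; N(one piece) = 1:
  size 1 → [9]=1  [10]=1
  size 2 → [6,10]=1  [8,9]=1  [9,10]=2
  size 3 → [6,9,10]=3  [7,8,9]=1  [8,9,10]=3
  size 4 → [6,8,9,10]=6  [7,8,9,10]=4
  size 5 → [6,7,8,9,10]=10
  size 6 → [5,6,7,8,9,10]=10
  size 7 → [3,5,6,7,8,9,10]=10  [4,5,6,7,8,9,10]=10
  size 8 → [1,4,5,6,7,8,9,10]=10  [3,4,5,6,7,8,9,10]=20
  size 9 → [0,1,4,5,6,7,8,9,10]=10  [1,3,4,5,6,7,8,9,10]=30  [2,3,4,5,6,7,8,9,10]=20
  first=0(a) contributes 50
  first=2(b) contributes 40
|[w]| = 90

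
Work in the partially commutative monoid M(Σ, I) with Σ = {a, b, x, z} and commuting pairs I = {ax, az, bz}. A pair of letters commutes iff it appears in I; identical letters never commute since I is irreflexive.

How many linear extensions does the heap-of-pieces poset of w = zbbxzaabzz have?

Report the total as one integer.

120

0(z) covers ∅
1(b) covers ∅
2(b) covers 1:b
3(x) covers 0:z, 2:b
4(z) covers 3:x
5(a) covers 2:b
6(a) covers 5:a
7(b) covers 3:x, 6:a
8(z) covers 4:z
9(z) covers 8:z
floor of heap: 0:z, 1:b
completions by unplaced set U, small U first (add the entries for U minus each lowest piece of U):
  |U|=1: {7}:1  {9}:1
  |U|=2: {6,7}:1  {7,9}:2  {8,9}:1
  |U|=3: {4,8,9}:1  {5,6,7}:1  {6,7,9}:3  {7,8,9}:3
  |U|=4: {4,7,8,9}:4  {5,6,7,9}:4  {6,7,8,9}:6
  |U|=5: {3,4,7,8,9}:4  {4,6,7,8,9}:10  {5,6,7,8,9}:10
  |U|=6: {0,3,4,7,8,9}:4  {3,4,6,7,8,9}:14  {4,5,6,7,8,9}:20
  |U|=7: {0,3,4,6,7,8,9}:18  {3,4,5,6,7,8,9}:34
  |U|=8: {0,3,4,5,6,7,8,9}:52  {2,3,4,5,6,7,8,9}:34
  start at 0(z): 34
  start at 1(b): 86
sum over floor = 120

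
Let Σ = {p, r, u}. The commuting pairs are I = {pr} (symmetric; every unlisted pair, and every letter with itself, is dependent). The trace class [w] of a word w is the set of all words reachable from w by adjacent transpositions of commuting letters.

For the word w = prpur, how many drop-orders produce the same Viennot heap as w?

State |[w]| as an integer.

#0=p has no predecessor
#1=r has no predecessor
#2=p depends on [0:p]
#3=u depends on [1:r, 2:p]
#4=r depends on [3:u]
sources: [0:p, 1:r]
N(rest) = Σ N(rest − s) over sources s of rest; N(one piece) = 1:
  size 1 → [4]=1
  size 2 → [3,4]=1
  size 3 → [1,3,4]=1  [2,3,4]=1
  first=0(p) contributes 2
  first=1(r) contributes 1
|[w]| = 3

3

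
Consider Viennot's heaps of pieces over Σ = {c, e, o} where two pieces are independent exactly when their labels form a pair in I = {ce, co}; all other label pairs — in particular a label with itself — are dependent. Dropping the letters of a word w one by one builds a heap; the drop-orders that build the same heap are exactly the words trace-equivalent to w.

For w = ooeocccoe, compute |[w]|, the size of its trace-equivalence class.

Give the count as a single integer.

84

piece 0:o — minimal
piece 1:o rests on {0:o}
piece 2:e rests on {1:o}
piece 3:o rests on {2:e}
piece 4:c — minimal
piece 5:c rests on {4:c}
piece 6:c rests on {5:c}
piece 7:o rests on {3:o}
piece 8:e rests on {7:o}
minimal pieces: {0:o, 4:c}
ways to finish when only these pieces remain (= sum over removing one remaining piece with nothing left below it):
  1 left: {6}→1  {8}→1
  2 left: {5,6}→1  {6,8}→2  {7,8}→1
  3 left: {3,7,8}→1  {4,5,6}→1  {5,6,8}→3  {6,7,8}→3
  4 left: {2,3,7,8}→1  {3,6,7,8}→4  {4,5,6,8}→4  {5,6,7,8}→6
  5 left: {1,2,3,7,8}→1  {2,3,6,7,8}→5  {3,5,6,7,8}→10  {4,5,6,7,8}→10
  6 left: {0,1,2,3,7,8}→1  {1,2,3,6,7,8}→6  {2,3,5,6,7,8}→15  {3,4,5,6,7,8}→20
  7 left: {0,1,2,3,6,7,8}→7  {1,2,3,5,6,7,8}→21  {2,3,4,5,6,7,8}→35
  placing 0:o first → 56 extensions
  placing 4:c first → 28 extensions
total linear extensions = 84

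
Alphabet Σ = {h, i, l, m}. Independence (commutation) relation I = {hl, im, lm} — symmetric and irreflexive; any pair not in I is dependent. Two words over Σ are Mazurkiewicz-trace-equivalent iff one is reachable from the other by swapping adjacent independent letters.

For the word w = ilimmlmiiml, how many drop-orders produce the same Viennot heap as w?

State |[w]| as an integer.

#0=i has no predecessor
#1=l depends on [0:i]
#2=i depends on [1:l]
#3=m has no predecessor
#4=m depends on [3:m]
#5=l depends on [2:i]
#6=m depends on [4:m]
#7=i depends on [5:l]
#8=i depends on [7:i]
#9=m depends on [6:m]
#10=l depends on [8:i]
sources: [0:i, 3:m]
N(rest) = Σ N(rest − s) over sources s of rest; N(one piece) = 1:
  size 1 → [9]=1  [10]=1
  size 2 → [6,9]=1  [8,10]=1  [9,10]=2
  size 3 → [4,6,9]=1  [6,9,10]=3  [7,8,10]=1  [8,9,10]=3
  size 4 → [3,4,6,9]=1  [4,6,9,10]=4  [5,7,8,10]=1  [6,8,9,10]=6  [7,8,9,10]=4
  size 5 → [2,5,7,8,10]=1  [3,4,6,9,10]=5  [4,6,8,9,10]=10  [5,7,8,9,10]=5  [6,7,8,9,10]=10
  size 6 → [1,2,5,7,8,10]=1  [2,5,7,8,9,10]=6  [3,4,6,8,9,10]=15  [4,6,7,8,9,10]=20  [5,6,7,8,9,10]=15
  size 7 → [0,1,2,5,7,8,10]=1  [1,2,5,7,8,9,10]=7  [2,5,6,7,8,9,10]=21  [3,4,6,7,8,9,10]=35  [4,5,6,7,8,9,10]=35
  size 8 → [0,1,2,5,7,8,9,10]=8  [1,2,5,6,7,8,9,10]=28  [2,4,5,6,7,8,9,10]=56  [3,4,5,6,7,8,9,10]=70
  size 9 → [0,1,2,5,6,7,8,9,10]=36  [1,2,4,5,6,7,8,9,10]=84  [2,3,4,5,6,7,8,9,10]=126
  first=0(i) contributes 210
  first=3(m) contributes 120
|[w]| = 330

330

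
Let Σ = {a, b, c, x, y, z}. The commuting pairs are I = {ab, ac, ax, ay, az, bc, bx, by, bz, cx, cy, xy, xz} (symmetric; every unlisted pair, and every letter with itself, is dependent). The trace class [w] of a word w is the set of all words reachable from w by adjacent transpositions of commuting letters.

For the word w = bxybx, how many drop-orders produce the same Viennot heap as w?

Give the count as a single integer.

30

piece 0:b — minimal
piece 1:x — minimal
piece 2:y — minimal
piece 3:b rests on {0:b}
piece 4:x rests on {1:x}
minimal pieces: {0:b, 1:x, 2:y}
ways to finish when only these pieces remain (= sum over removing one remaining piece with nothing left below it):
  1 left: {2}→1  {3}→1  {4}→1
  2 left: {0,3}→1  {1,4}→1  {2,3}→2  {2,4}→2  {3,4}→2
  3 left: {0,2,3}→3  {0,3,4}→3  {1,2,4}→3  {1,3,4}→3  {2,3,4}→6
  placing 0:b first → 12 extensions
  placing 1:x first → 12 extensions
  placing 2:y first → 6 extensions
total linear extensions = 30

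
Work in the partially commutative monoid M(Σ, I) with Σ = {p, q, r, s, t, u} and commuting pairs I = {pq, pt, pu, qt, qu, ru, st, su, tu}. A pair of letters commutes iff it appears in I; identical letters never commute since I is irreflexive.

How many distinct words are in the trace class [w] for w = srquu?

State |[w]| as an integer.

0(s) covers ∅
1(r) covers 0:s
2(q) covers 1:r
3(u) covers ∅
4(u) covers 3:u
floor of heap: 0:s, 3:u
completions by unplaced set U, small U first (add the entries for U minus each lowest piece of U):
  |U|=1: {2}:1  {4}:1
  |U|=2: {1,2}:1  {2,4}:2  {3,4}:1
  |U|=3: {0,1,2}:1  {1,2,4}:3  {2,3,4}:3
  start at 0(s): 6
  start at 3(u): 4
sum over floor = 10

10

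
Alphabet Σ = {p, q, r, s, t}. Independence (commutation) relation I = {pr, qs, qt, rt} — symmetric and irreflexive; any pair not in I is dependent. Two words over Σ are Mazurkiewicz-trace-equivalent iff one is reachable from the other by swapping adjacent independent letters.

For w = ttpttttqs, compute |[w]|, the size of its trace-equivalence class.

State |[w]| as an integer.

#0=t has no predecessor
#1=t depends on [0:t]
#2=p depends on [1:t]
#3=t depends on [2:p]
#4=t depends on [3:t]
#5=t depends on [4:t]
#6=t depends on [5:t]
#7=q depends on [2:p]
#8=s depends on [6:t]
sources: [0:t]
N(rest) = Σ N(rest − s) over sources s of rest; N(one piece) = 1:
  size 1 → [7]=1  [8]=1
  size 2 → [6,8]=1  [7,8]=2
  size 3 → [5,6,8]=1  [6,7,8]=3
  size 4 → [4,5,6,8]=1  [5,6,7,8]=4
  size 5 → [3,4,5,6,8]=1  [4,5,6,7,8]=5
  size 6 → [3,4,5,6,7,8]=6
  size 7 → [2,3,4,5,6,7,8]=6
  first=0(t) contributes 6

6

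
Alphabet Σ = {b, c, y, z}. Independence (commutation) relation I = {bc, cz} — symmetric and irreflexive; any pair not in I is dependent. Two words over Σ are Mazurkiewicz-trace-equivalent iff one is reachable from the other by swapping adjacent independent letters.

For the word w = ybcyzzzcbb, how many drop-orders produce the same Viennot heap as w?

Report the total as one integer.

0(y) covers ∅
1(b) covers 0:y
2(c) covers 0:y
3(y) covers 1:b, 2:c
4(z) covers 3:y
5(z) covers 4:z
6(z) covers 5:z
7(c) covers 3:y
8(b) covers 6:z
9(b) covers 8:b
floor of heap: 0:y
completions by unplaced set U, small U first (add the entries for U minus each lowest piece of U):
  |U|=1: {7}:1  {9}:1
  |U|=2: {7,9}:2  {8,9}:1
  |U|=3: {6,8,9}:1  {7,8,9}:3
  |U|=4: {5,6,8,9}:1  {6,7,8,9}:4
  |U|=5: {4,5,6,8,9}:1  {5,6,7,8,9}:5
  |U|=6: {4,5,6,7,8,9}:6
  |U|=7: {3,4,5,6,7,8,9}:6
  |U|=8: {1,3,4,5,6,7,8,9}:6  {2,3,4,5,6,7,8,9}:6
  start at 0(y): 12

12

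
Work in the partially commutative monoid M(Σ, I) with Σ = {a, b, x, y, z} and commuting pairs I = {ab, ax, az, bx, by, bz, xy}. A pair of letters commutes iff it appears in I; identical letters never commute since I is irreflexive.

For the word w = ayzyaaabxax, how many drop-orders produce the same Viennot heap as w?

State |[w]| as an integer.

0(a) covers ∅
1(y) covers 0:a
2(z) covers 1:y
3(y) covers 2:z
4(a) covers 3:y
5(a) covers 4:a
6(a) covers 5:a
7(b) covers ∅
8(x) covers 2:z
9(a) covers 6:a
10(x) covers 8:x
floor of heap: 0:a, 7:b
completions by unplaced set U, small U first (add the entries for U minus each lowest piece of U):
  |U|=1: {7}:1  {9}:1  {10}:1
  |U|=2: {6,9}:1  {7,9}:2  {7,10}:2  {8,10}:1  {9,10}:2
  |U|=3: {5,6,9}:1  {6,7,9}:3  {6,9,10}:3  {7,8,10}:3  {7,9,10}:6  {8,9,10}:3
  |U|=4: {4,5,6,9}:1  {5,6,7,9}:4  {5,6,9,10}:4  {6,7,9,10}:12  {6,8,9,10}:6  {7,8,9,10}:12
  |U|=5: {3,4,5,6,9}:1  {4,5,6,7,9}:5  {4,5,6,9,10}:5  {5,6,7,9,10}:20  {5,6,8,9,10}:10  {6,7,8,9,10}:30
  |U|=6: {3,4,5,6,7,9}:6  {3,4,5,6,9,10}:6  {4,5,6,7,9,10}:30  {4,5,6,8,9,10}:15  {5,6,7,8,9,10}:60
  |U|=7: {3,4,5,6,7,9,10}:42  {3,4,5,6,8,9,10}:21  {4,5,6,7,8,9,10}:105
  |U|=8: {2,3,4,5,6,8,9,10}:21  {3,4,5,6,7,8,9,10}:168
  |U|=9: {1,2,3,4,5,6,8,9,10}:21  {2,3,4,5,6,7,8,9,10}:189
  start at 0(a): 210
  start at 7(b): 21
sum over floor = 231

231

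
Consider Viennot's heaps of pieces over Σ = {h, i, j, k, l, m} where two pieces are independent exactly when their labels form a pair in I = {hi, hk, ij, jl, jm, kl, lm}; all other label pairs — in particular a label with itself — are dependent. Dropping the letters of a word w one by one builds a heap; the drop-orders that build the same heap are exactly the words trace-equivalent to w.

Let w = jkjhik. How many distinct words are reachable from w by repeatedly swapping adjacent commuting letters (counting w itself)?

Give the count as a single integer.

5

piece 0:j — minimal
piece 1:k rests on {0:j}
piece 2:j rests on {1:k}
piece 3:h rests on {2:j}
piece 4:i rests on {1:k}
piece 5:k rests on {2:j, 4:i}
minimal pieces: {0:j}
ways to finish when only these pieces remain (= sum over removing one remaining piece with nothing left below it):
  1 left: {3}→1  {5}→1
  2 left: {3,5}→2  {4,5}→1
  3 left: {2,3,5}→2  {3,4,5}→3
  4 left: {2,3,4,5}→5
  placing 0:j first → 5 extensions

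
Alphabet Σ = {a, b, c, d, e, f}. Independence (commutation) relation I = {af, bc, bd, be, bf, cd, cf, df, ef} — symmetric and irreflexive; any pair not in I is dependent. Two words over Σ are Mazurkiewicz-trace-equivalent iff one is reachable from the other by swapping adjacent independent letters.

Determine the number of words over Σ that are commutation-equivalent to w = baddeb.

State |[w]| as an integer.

4

#0=b has no predecessor
#1=a depends on [0:b]
#2=d depends on [1:a]
#3=d depends on [2:d]
#4=e depends on [3:d]
#5=b depends on [1:a]
sources: [0:b]
N(rest) = Σ N(rest − s) over sources s of rest; N(one piece) = 1:
  size 1 → [4]=1  [5]=1
  size 2 → [3,4]=1  [4,5]=2
  size 3 → [2,3,4]=1  [3,4,5]=3
  size 4 → [2,3,4,5]=4
  first=0(b) contributes 4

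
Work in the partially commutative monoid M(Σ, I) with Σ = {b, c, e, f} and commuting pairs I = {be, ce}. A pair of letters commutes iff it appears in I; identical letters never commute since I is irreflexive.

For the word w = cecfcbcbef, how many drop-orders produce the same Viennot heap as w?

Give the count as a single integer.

15

piece 0:c — minimal
piece 1:e — minimal
piece 2:c rests on {0:c}
piece 3:f rests on {1:e, 2:c}
piece 4:c rests on {3:f}
piece 5:b rests on {4:c}
piece 6:c rests on {5:b}
piece 7:b rests on {6:c}
piece 8:e rests on {3:f}
piece 9:f rests on {7:b, 8:e}
minimal pieces: {0:c, 1:e}
ways to finish when only these pieces remain (= sum over removing one remaining piece with nothing left below it):
  1 left: {9}→1
  2 left: {7,9}→1  {8,9}→1
  3 left: {6,7,9}→1  {7,8,9}→2
  4 left: {5,6,7,9}→1  {6,7,8,9}→3
  5 left: {4,5,6,7,9}→1  {5,6,7,8,9}→4
  6 left: {4,5,6,7,8,9}→5
  7 left: {3,4,5,6,7,8,9}→5
  8 left: {1,3,4,5,6,7,8,9}→5  {2,3,4,5,6,7,8,9}→5
  placing 0:c first → 10 extensions
  placing 1:e first → 5 extensions
total linear extensions = 15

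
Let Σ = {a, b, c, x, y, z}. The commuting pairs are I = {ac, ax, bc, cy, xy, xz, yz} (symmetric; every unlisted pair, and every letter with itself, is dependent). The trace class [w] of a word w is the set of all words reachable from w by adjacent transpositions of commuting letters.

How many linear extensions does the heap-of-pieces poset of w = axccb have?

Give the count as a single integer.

drop 0:a onto floor
drop 1:x onto floor
drop 2:c onto {1:x}
drop 3:c onto {2:c}
drop 4:b onto {0:a, 1:x}
ground layer = {0:a, 1:x}
drop-orders for the pieces not yet dropped (sum over which currently-grounded one goes next):
  1 to go: {3} 1  {4} 1
  2 to go: {0,4} 1  {2,3} 1  {3,4} 2
  3 to go: {0,3,4} 3  {2,3,4} 3
  if 0:a drops first: 3 orders
  if 1:x drops first: 6 orders
heap linearizations: 9

9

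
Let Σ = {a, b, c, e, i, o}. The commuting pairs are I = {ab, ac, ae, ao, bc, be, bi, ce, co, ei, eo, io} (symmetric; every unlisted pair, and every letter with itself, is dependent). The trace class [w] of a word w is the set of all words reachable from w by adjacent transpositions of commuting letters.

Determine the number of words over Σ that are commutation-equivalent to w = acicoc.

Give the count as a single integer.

12

#0=a has no predecessor
#1=c has no predecessor
#2=i depends on [0:a, 1:c]
#3=c depends on [2:i]
#4=o has no predecessor
#5=c depends on [3:c]
sources: [0:a, 1:c, 4:o]
N(rest) = Σ N(rest − s) over sources s of rest; N(one piece) = 1:
  size 1 → [4]=1  [5]=1
  size 2 → [3,5]=1  [4,5]=2
  size 3 → [2,3,5]=1  [3,4,5]=3
  size 4 → [0,2,3,5]=1  [1,2,3,5]=1  [2,3,4,5]=4
  first=0(a) contributes 5
  first=1(c) contributes 5
  first=4(o) contributes 2
|[w]| = 12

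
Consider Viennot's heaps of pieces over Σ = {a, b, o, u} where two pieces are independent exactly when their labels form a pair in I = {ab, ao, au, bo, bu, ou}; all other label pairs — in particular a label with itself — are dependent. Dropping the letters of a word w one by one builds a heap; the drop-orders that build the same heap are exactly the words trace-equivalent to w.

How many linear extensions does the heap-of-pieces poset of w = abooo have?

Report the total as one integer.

drop 0:a onto floor
drop 1:b onto floor
drop 2:o onto floor
drop 3:o onto {2:o}
drop 4:o onto {3:o}
ground layer = {0:a, 1:b, 2:o}
drop-orders for the pieces not yet dropped (sum over which currently-grounded one goes next):
  1 to go: {0} 1  {1} 1  {4} 1
  2 to go: {0,1} 2  {0,4} 2  {1,4} 2  {3,4} 1
  3 to go: {0,1,4} 6  {0,3,4} 3  {1,3,4} 3  {2,3,4} 1
  if 0:a drops first: 4 orders
  if 1:b drops first: 4 orders
  if 2:o drops first: 12 orders
heap linearizations: 20

20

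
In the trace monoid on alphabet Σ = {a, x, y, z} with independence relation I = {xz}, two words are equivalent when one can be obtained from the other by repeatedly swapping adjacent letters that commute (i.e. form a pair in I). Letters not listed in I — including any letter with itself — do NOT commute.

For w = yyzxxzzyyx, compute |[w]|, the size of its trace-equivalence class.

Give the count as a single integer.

10

#0=y has no predecessor
#1=y depends on [0:y]
#2=z depends on [1:y]
#3=x depends on [1:y]
#4=x depends on [3:x]
#5=z depends on [2:z]
#6=z depends on [5:z]
#7=y depends on [4:x, 6:z]
#8=y depends on [7:y]
#9=x depends on [8:y]
sources: [0:y]
N(rest) = Σ N(rest − s) over sources s of rest; N(one piece) = 1:
  size 1 → [9]=1
  size 2 → [8,9]=1
  size 3 → [7,8,9]=1
  size 4 → [4,7,8,9]=1  [6,7,8,9]=1
  size 5 → [3,4,7,8,9]=1  [4,6,7,8,9]=2  [5,6,7,8,9]=1
  size 6 → [2,5,6,7,8,9]=1  [3,4,6,7,8,9]=3  [4,5,6,7,8,9]=3
  size 7 → [2,4,5,6,7,8,9]=4  [3,4,5,6,7,8,9]=6
  size 8 → [2,3,4,5,6,7,8,9]=10
  first=0(y) contributes 10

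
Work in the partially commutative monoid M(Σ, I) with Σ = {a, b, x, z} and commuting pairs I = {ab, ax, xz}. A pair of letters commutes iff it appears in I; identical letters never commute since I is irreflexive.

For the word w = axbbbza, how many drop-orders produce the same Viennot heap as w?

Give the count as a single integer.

5

0(a) covers ∅
1(x) covers ∅
2(b) covers 1:x
3(b) covers 2:b
4(b) covers 3:b
5(z) covers 0:a, 4:b
6(a) covers 5:z
floor of heap: 0:a, 1:x
completions by unplaced set U, small U first (add the entries for U minus each lowest piece of U):
  |U|=1: {6}:1
  |U|=2: {5,6}:1
  |U|=3: {0,5,6}:1  {4,5,6}:1
  |U|=4: {0,4,5,6}:2  {3,4,5,6}:1
  |U|=5: {0,3,4,5,6}:3  {2,3,4,5,6}:1
  start at 0(a): 1
  start at 1(x): 4
sum over floor = 5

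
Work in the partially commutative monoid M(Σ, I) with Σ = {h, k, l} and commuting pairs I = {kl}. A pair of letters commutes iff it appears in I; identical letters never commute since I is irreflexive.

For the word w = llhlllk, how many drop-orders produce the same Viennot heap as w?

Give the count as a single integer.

4

#0=l has no predecessor
#1=l depends on [0:l]
#2=h depends on [1:l]
#3=l depends on [2:h]
#4=l depends on [3:l]
#5=l depends on [4:l]
#6=k depends on [2:h]
sources: [0:l]
N(rest) = Σ N(rest − s) over sources s of rest; N(one piece) = 1:
  size 1 → [5]=1  [6]=1
  size 2 → [4,5]=1  [5,6]=2
  size 3 → [3,4,5]=1  [4,5,6]=3
  size 4 → [3,4,5,6]=4
  size 5 → [2,3,4,5,6]=4
  first=0(l) contributes 4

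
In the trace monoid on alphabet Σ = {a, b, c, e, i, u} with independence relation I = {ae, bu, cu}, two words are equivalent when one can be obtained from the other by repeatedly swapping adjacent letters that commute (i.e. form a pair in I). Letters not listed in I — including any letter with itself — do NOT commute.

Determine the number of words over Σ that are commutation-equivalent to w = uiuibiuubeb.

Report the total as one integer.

drop 0:u onto floor
drop 1:i onto {0:u}
drop 2:u onto {1:i}
drop 3:i onto {2:u}
drop 4:b onto {3:i}
drop 5:i onto {4:b}
drop 6:u onto {5:i}
drop 7:u onto {6:u}
drop 8:b onto {5:i}
drop 9:e onto {7:u, 8:b}
drop 10:b onto {9:e}
ground layer = {0:u}
drop-orders for the pieces not yet dropped (sum over which currently-grounded one goes next):
  1 to go: {10} 1
  2 to go: {9,10} 1
  3 to go: {7,9,10} 1  {8,9,10} 1
  4 to go: {6,7,9,10} 1  {7,8,9,10} 2
  5 to go: {6,7,8,9,10} 3
  6 to go: {5,6,7,8,9,10} 3
  7 to go: {4,5,6,7,8,9,10} 3
  8 to go: {3,4,5,6,7,8,9,10} 3
  9 to go: {2,3,4,5,6,7,8,9,10} 3
  if 0:u drops first: 3 orders

3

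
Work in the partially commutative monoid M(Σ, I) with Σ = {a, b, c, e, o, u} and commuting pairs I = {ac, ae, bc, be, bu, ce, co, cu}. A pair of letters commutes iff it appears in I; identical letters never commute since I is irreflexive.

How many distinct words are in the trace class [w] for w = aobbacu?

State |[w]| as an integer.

7

drop 0:a onto floor
drop 1:o onto {0:a}
drop 2:b onto {1:o}
drop 3:b onto {2:b}
drop 4:a onto {3:b}
drop 5:c onto floor
drop 6:u onto {4:a}
ground layer = {0:a, 5:c}
drop-orders for the pieces not yet dropped (sum over which currently-grounded one goes next):
  1 to go: {5} 1  {6} 1
  2 to go: {4,6} 1  {5,6} 2
  3 to go: {3,4,6} 1  {4,5,6} 3
  4 to go: {2,3,4,6} 1  {3,4,5,6} 4
  5 to go: {1,2,3,4,6} 1  {2,3,4,5,6} 5
  if 0:a drops first: 6 orders
  if 5:c drops first: 1 orders
heap linearizations: 7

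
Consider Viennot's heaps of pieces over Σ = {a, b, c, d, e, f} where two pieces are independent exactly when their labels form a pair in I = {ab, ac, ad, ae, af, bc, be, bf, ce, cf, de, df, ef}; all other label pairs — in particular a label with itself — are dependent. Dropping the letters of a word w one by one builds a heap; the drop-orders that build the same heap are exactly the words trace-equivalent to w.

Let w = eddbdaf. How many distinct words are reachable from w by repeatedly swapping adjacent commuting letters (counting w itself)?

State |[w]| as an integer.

0(e) covers ∅
1(d) covers ∅
2(d) covers 1:d
3(b) covers 2:d
4(d) covers 3:b
5(a) covers ∅
6(f) covers ∅
floor of heap: 0:e, 1:d, 5:a, 6:f
completions by unplaced set U, small U first (add the entries for U minus each lowest piece of U):
  |U|=1: {0}:1  {4}:1  {5}:1  {6}:1
  |U|=2: {0,4}:2  {0,5}:2  {0,6}:2  {3,4}:1  {4,5}:2  {4,6}:2  {5,6}:2
  |U|=3: {0,3,4}:3  {0,4,5}:6  {0,4,6}:6  {0,5,6}:6  {2,3,4}:1  {3,4,5}:3  {3,4,6}:3  {4,5,6}:6
  |U|=4: {0,2,3,4}:4  {0,3,4,5}:12  {0,3,4,6}:12  {0,4,5,6}:24  {1,2,3,4}:1  {2,3,4,5}:4  {2,3,4,6}:4  {3,4,5,6}:12
  |U|=5: {0,1,2,3,4}:5  {0,2,3,4,5}:20  {0,2,3,4,6}:20  {0,3,4,5,6}:60  {1,2,3,4,5}:5  {1,2,3,4,6}:5  {2,3,4,5,6}:20
  start at 0(e): 30
  start at 1(d): 120
  start at 5(a): 30
  start at 6(f): 30
sum over floor = 210

210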